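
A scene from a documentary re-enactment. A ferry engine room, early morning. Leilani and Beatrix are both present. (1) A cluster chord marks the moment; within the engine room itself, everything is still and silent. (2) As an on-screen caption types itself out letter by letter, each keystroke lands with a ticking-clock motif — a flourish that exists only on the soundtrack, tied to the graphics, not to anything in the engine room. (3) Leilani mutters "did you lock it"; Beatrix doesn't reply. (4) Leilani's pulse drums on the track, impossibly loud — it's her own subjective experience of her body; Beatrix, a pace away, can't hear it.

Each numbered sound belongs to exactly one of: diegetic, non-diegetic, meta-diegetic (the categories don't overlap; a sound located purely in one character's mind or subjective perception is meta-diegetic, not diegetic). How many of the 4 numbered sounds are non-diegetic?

Sound (1): nothing in the scene produces it; it's an accent added for the audience, so non-diegetic.
(2) is non-diegetic: sound married to a title/caption — outside the diegesis by definition.
(3) is diegetic: Leilani is a character speaking aloud in the scene.
(4) point-of-audition from inside Leilani's body; not a sound in the room → meta-diegetic.
Non-diegetic: (1), (2) — that's 2.

2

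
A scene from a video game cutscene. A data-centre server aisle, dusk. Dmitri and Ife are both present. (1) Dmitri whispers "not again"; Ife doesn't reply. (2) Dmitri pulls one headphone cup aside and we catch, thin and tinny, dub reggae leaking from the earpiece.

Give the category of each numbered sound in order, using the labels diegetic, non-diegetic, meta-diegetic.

diegetic, diegetic

(1) is diegetic: Dmitri is a character speaking aloud in the scene.
Sound (2): the headphones are an on-screen source, so diegetic.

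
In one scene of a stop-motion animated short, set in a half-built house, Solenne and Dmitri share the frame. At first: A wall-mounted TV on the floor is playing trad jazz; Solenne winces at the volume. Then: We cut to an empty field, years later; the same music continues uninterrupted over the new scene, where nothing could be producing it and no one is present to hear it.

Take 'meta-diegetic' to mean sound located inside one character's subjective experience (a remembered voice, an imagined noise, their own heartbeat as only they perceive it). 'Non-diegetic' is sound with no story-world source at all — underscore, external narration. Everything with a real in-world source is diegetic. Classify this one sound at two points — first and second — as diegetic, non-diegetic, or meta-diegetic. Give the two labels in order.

diegetic, non-diegetic

First: a wall-mounted TV is a real in-scene source and Solenne reacts to it → diegetic.
Second: there is no longer any in-world source and no one can hear it — it has become underscore → non-diegetic.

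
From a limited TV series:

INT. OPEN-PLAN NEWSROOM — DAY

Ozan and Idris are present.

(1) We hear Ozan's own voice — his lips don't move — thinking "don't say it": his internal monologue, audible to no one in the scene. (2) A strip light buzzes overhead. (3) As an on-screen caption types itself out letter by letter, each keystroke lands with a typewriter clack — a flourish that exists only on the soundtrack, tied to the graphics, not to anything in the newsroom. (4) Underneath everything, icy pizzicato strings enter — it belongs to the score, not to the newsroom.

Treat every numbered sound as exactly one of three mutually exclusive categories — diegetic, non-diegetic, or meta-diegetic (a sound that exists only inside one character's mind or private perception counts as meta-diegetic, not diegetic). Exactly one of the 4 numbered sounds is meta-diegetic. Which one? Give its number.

(1) internal monologue — inside Ozan's mind, not spoken into the scene → meta-diegetic.
(2) a strip light is part of the location's real environment → diegetic.
(3) is non-diegetic: sound married to a title/caption — outside the diegesis by definition.
(4) is non-diegetic: it has no source in the story world and no character can hear it — it's underscore.
Only (1) is meta-diegetic.

1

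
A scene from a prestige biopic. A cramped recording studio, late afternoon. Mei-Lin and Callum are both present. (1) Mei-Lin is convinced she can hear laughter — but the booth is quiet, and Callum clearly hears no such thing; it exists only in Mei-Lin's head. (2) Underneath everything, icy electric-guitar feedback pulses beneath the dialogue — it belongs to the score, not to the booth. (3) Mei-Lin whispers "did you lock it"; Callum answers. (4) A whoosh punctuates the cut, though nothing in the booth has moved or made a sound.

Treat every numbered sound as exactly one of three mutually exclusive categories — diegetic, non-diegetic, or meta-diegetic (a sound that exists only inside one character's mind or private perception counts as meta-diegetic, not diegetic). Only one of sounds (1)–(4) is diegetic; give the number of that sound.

3

(1) subjective to Mei-Lin: the booth is silent and Callum hears nothing → meta-diegetic.
(2) it has no source in the story world and no character can hear it — it's underscore → non-diegetic.
(3) is diegetic: Mei-Lin is a character speaking aloud in the scene.
(4) is non-diegetic: it's a sound-design accent with no in-world source; no one in the scene can hear it.
Only (3) is diegetic.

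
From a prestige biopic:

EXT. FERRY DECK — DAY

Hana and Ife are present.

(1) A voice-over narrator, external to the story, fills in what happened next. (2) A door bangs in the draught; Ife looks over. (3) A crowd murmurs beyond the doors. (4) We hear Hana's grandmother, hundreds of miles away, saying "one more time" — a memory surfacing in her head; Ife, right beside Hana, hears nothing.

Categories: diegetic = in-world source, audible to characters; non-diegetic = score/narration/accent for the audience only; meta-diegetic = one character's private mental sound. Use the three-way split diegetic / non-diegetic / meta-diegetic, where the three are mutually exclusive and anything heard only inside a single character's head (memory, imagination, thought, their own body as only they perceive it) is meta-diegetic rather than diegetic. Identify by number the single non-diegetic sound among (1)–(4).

(1) is non-diegetic: the narrator exists outside the story world, addressing only the audience.
(2) is diegetic: an in-world source (a door); characters could hear it.
(3) is diegetic: ambient/room sound belonging to the story's physical space.
Sound (4): it's Hana's recollection rendered as sound; the other character can't hear it, so meta-diegetic.
Only (1) is non-diegetic.

1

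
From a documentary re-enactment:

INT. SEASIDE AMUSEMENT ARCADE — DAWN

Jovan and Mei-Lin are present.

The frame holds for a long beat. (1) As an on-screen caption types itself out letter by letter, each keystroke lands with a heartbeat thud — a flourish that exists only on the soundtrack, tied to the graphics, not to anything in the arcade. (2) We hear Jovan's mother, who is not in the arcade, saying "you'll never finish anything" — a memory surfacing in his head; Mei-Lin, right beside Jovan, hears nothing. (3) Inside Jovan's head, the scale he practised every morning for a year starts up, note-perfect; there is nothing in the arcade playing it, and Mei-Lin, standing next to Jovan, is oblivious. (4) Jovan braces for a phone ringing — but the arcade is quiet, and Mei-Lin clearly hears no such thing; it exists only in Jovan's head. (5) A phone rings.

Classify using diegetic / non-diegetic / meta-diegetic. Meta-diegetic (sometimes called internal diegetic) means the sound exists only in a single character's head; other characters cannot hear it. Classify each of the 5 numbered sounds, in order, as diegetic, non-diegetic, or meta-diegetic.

non-diegetic, meta-diegetic, meta-diegetic, meta-diegetic, diegetic

(1) the caption isn't part of the story world, so neither is the sound tied to it → non-diegetic.
Sound (2): it's Jovan's recollection rendered as sound; the other character can't hear it, so meta-diegetic.
Sound (3): remembered music, private to Jovan — Mei-Lin is oblivious because it isn't in the room, so meta-diegetic.
(4) is meta-diegetic: the sound is imagined by Jovan; nothing in the story world is producing it and Mei-Lin can't hear it.
Sound (5): an in-world source (a phone); characters could hear it, so diegetic.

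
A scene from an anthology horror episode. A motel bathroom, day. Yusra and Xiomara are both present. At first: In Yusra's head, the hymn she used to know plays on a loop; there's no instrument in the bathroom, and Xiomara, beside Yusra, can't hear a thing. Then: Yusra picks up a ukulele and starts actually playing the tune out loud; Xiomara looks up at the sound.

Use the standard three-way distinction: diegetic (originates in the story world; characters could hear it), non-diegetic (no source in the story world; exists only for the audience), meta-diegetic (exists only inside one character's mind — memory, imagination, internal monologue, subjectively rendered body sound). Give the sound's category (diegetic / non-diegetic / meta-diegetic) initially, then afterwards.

meta-diegetic, diegetic

Initially: the tune exists only as Yusra's private memory; Xiomara can't hear it → meta-diegetic.
Afterwards: Yusra is now producing it live on a ukulele, in the room, and Xiomara hears it → diegetic.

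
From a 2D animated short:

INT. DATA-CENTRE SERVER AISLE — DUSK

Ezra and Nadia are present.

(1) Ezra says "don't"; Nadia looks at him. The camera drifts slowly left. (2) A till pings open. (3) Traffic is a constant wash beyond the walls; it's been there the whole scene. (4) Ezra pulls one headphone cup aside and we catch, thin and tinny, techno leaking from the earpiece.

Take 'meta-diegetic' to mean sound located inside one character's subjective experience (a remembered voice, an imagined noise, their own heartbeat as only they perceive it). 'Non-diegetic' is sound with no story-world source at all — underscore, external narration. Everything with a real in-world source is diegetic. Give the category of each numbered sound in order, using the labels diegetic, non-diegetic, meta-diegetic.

diegetic, diegetic, diegetic, diegetic

(1) is diegetic: on-screen dialogue — Ezra speaks and Nadia is there to hear.
(2) is diegetic: an in-world source (a till); characters could hear it.
Sound (3): it's the actual ambient sound of the location, so diegetic.
(4) is diegetic: it's leaking from a physical pair of headphones in the scene.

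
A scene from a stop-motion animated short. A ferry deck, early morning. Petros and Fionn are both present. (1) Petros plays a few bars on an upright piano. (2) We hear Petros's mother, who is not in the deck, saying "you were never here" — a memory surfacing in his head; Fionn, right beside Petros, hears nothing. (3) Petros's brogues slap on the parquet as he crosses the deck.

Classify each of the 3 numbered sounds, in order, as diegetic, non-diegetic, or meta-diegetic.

diegetic, meta-diegetic, diegetic

(1) is diegetic: the instrument and the performer are both in the scene.
Sound (2): it's Petros's recollection rendered as sound; the other character can't hear it, so meta-diegetic.
(3) is diegetic: it's the physical sound of Petros moving in the space.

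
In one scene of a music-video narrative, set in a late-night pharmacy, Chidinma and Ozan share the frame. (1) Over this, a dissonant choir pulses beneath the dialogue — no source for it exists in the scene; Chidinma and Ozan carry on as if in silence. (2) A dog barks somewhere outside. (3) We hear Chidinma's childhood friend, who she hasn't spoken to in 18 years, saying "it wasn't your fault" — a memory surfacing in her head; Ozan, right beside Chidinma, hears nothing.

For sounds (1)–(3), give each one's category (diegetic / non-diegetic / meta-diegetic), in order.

non-diegetic, diegetic, meta-diegetic

Sound (1): nothing in the pharmacy produces it and the characters don't hear it — pure soundtrack, so non-diegetic.
Sound (2): the sound comes from a dog physically present in the location, so diegetic.
(3) it's Chidinma's recollection rendered as sound; the other character can't hear it → meta-diegetic.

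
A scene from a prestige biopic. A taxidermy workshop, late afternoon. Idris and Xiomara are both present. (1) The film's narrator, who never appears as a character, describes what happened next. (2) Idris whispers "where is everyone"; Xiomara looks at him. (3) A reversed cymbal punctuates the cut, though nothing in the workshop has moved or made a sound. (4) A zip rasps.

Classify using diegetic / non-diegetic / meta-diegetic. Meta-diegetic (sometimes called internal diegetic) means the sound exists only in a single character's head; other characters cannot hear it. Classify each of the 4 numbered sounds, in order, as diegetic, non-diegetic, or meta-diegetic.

non-diegetic, diegetic, non-diegetic, diegetic

Sound (1): the narrator exists outside the story world, addressing only the audience, so non-diegetic.
(2) spoken by a character present in the story world → diegetic.
(3) is non-diegetic: nothing in the scene produces it; it's an accent added for the audience.
(4) a zip is a real object/event in the scene's world → diegetic.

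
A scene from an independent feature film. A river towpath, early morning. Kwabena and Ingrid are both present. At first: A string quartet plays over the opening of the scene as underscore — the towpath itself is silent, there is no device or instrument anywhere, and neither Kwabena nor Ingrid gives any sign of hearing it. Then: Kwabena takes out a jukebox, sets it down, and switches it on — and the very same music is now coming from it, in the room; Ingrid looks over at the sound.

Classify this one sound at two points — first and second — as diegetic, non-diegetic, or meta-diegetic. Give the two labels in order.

non-diegetic, diegetic

First: no in-world source exists and no character can hear it — underscore → non-diegetic.
Second: a jukebox is now a real source in the story world and the characters hear it → diegetic.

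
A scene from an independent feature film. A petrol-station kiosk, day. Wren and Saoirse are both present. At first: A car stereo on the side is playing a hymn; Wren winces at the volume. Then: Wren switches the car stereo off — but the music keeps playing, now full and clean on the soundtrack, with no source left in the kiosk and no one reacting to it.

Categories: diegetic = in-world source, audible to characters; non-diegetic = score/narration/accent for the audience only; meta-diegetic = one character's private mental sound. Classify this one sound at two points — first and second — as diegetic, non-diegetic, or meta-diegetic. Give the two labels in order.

First: a car stereo is a real in-scene source and Wren reacts to it → diegetic.
Second: there is no longer any in-world source and no one can hear it — it has become underscore → non-diegetic.

diegetic, non-diegetic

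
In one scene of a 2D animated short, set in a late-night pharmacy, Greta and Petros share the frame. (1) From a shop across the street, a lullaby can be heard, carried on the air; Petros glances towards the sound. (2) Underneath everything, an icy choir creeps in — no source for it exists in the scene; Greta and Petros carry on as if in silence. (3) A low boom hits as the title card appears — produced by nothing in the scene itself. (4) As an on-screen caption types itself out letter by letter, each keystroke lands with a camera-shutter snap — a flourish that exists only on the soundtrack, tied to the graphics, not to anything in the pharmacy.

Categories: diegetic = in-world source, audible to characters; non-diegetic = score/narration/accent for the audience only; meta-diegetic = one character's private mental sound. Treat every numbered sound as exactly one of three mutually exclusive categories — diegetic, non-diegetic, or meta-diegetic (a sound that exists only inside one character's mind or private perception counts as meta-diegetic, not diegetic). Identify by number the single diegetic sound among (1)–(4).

1

(1) it's coming from a shop across the street — a location within the story world — and Petros reacts → diegetic.
(2) is non-diegetic: score with no on-screen or off-screen source; it exists for the audience alone.
Sound (3): it's a sound-design accent with no in-world source; no one in the scene can hear it, so non-diegetic.
Sound (4): the caption isn't part of the story world, so neither is the sound tied to it, so non-diegetic.
Only (1) is diegetic.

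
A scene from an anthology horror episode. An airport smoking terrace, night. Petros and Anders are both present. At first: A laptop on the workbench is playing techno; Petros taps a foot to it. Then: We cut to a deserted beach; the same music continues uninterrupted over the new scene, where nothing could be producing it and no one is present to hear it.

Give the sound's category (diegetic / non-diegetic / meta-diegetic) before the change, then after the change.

Before the change: a laptop is a real in-scene source and Petros reacts to it → diegetic.
After the change: there is no longer any in-world source and no one can hear it — it has become underscore → non-diegetic.

diegetic, non-diegetic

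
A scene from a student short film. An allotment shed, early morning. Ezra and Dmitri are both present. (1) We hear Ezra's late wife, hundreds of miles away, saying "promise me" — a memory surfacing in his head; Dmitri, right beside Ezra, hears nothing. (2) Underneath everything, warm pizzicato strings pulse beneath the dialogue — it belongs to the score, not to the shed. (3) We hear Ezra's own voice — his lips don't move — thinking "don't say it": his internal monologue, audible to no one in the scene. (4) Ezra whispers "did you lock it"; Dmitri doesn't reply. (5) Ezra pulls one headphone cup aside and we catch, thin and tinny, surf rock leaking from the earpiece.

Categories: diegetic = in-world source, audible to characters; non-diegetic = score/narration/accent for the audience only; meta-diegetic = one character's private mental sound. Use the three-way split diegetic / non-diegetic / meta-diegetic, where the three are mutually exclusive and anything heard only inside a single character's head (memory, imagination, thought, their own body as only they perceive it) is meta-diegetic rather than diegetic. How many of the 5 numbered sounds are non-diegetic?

(1) is meta-diegetic: a remembered line, private to Ezra — not present in the room, not audible to Dmitri.
(2) score with no on-screen or off-screen source; it exists for the audience alone → non-diegetic.
Sound (3): it's Ezra's unspoken thought, heard only by the audience via his subjectivity, so meta-diegetic.
(4) is diegetic: spoken by a character present in the story world.
(5) the earpiece is a real device on Ezra's head — source music → diegetic.
Non-diegetic: (2) — that's 1.

1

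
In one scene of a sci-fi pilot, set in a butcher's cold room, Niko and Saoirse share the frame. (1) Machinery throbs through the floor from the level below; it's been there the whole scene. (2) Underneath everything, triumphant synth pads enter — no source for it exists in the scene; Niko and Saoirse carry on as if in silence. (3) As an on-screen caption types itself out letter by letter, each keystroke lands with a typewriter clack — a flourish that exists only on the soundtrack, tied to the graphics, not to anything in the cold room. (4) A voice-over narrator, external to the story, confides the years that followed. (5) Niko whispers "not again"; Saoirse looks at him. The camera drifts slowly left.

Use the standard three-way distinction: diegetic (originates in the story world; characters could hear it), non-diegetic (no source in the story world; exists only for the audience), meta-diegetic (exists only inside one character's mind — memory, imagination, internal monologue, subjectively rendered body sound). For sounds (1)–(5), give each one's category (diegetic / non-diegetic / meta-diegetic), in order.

diegetic, non-diegetic, non-diegetic, non-diegetic, diegetic

Sound (1): it's the actual ambient sound of the location, so diegetic.
(2) score with no on-screen or off-screen source; it exists for the audience alone → non-diegetic.
(3) sound married to a title/caption — outside the diegesis by definition → non-diegetic.
(4) commentary laid over the scene from outside the fiction → non-diegetic.
Sound (5): spoken by a character present in the story world, so diegetic.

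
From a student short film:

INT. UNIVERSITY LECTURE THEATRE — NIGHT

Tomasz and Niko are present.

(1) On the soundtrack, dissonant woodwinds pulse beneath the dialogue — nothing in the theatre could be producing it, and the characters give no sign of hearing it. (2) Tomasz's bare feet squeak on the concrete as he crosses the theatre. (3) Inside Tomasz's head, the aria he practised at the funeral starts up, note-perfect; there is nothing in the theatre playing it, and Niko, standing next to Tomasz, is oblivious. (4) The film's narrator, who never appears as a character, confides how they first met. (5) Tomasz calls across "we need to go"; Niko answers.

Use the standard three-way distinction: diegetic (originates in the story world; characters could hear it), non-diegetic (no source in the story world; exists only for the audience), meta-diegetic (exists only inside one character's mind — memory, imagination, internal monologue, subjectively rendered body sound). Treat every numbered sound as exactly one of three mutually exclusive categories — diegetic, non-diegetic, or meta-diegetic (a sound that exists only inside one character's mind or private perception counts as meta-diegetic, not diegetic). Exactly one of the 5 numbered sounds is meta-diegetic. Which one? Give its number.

(1) is non-diegetic: nothing in the theatre produces it and the characters don't hear it — pure soundtrack.
Sound (2): a character's body making contact with the set — an in-world sound, so diegetic.
(3) remembered music, private to Tomasz — Niko is oblivious because it isn't in the room → meta-diegetic.
Sound (4): the narrator exists outside the story world, addressing only the audience, so non-diegetic.
(5) spoken by a character present in the story world → diegetic.
Only (3) is meta-diegetic.

3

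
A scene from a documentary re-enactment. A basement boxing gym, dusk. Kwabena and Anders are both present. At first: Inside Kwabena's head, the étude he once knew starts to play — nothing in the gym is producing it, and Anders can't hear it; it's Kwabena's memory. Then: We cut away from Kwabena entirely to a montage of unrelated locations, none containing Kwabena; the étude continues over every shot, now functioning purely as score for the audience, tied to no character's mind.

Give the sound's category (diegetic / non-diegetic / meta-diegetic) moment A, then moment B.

Moment A: the music lives inside Kwabena's mind alone; Anders can't hear it → meta-diegetic.
Moment B: once it plays over shots Kwabena isn't in, detached from any character's subjectivity, it's conventional underscore → non-diegetic.

meta-diegetic, non-diegetic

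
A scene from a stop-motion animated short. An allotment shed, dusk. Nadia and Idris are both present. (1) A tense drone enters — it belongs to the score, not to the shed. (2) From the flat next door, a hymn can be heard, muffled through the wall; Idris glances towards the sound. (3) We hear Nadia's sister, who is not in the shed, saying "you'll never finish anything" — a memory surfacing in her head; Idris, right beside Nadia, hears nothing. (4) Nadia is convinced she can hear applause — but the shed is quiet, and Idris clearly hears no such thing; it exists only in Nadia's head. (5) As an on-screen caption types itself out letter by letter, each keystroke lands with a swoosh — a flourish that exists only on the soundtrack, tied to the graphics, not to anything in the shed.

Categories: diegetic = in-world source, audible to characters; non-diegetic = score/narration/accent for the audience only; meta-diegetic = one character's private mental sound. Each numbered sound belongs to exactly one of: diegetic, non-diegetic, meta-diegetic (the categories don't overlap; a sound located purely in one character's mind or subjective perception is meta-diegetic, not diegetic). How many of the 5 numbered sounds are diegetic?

Sound (1): nothing in the shed produces it and the characters don't hear it — pure soundtrack, so non-diegetic.
(2) off-screen diegetic: the source is out of frame but still in the story's space → diegetic.
(3) it's Nadia's recollection rendered as sound; the other character can't hear it → meta-diegetic.
(4) is meta-diegetic: subjective to Nadia: the shed is silent and Idris hears nothing.
Sound (5): sound married to a title/caption — outside the diegesis by definition, so non-diegetic.
Diegetic: (2) — that's 1.

1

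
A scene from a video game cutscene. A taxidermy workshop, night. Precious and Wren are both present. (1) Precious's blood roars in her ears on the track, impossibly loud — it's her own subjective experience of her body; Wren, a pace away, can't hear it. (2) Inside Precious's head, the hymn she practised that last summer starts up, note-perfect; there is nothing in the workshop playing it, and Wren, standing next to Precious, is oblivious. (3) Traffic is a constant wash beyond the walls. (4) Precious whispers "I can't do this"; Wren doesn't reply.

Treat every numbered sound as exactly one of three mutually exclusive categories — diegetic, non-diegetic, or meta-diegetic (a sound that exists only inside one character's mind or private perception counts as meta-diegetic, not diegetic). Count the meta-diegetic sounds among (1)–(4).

2

Sound (1): point-of-audition from inside Precious's body; not a sound in the room, so meta-diegetic.
(2) is meta-diegetic: the music is a memory playing inside Precious's mind alone; no real-world source, Wren can't hear it.
(3) ambient/room sound belonging to the story's physical space → diegetic.
(4) Precious is a character speaking aloud in the scene → diegetic.
So 2 of the 4 are meta-diegetic: (1), (2).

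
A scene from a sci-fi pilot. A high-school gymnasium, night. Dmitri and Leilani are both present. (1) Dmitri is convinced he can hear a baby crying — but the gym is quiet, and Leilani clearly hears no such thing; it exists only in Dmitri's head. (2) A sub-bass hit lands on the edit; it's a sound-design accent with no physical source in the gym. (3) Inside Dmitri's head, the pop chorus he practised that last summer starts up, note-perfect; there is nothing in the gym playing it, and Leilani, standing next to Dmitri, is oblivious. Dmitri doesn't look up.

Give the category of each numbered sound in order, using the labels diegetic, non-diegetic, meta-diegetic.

meta-diegetic, non-diegetic, meta-diegetic

(1) subjective to Dmitri: the gym is silent and Leilani hears nothing → meta-diegetic.
(2) is non-diegetic: it's a sound-design accent with no in-world source; no one in the scene can hear it.
(3) is meta-diegetic: remembered music, private to Dmitri — Leilani is oblivious because it isn't in the room.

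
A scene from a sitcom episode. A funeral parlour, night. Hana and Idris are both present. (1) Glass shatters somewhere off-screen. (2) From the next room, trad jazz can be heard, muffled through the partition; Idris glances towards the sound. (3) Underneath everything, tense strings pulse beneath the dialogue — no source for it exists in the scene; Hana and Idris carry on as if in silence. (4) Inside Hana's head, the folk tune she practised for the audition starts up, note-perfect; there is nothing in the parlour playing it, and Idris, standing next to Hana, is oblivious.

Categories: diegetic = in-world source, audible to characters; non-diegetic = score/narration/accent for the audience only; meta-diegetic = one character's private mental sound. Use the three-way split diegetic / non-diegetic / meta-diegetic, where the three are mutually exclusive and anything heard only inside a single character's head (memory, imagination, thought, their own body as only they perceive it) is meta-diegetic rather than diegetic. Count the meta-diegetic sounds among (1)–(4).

(1) glass is a real object/event in the scene's world → diegetic.
Sound (2): the music has an off-screen but real-world source and a character hears it, so diegetic.
(3) it has no source in the story world and no character can hear it — it's underscore → non-diegetic.
Sound (4): the music is a memory playing inside Hana's mind alone; no real-world source, Idris can't hear it, so meta-diegetic.
So 1 of the 4 is meta-diegetic: (4).

1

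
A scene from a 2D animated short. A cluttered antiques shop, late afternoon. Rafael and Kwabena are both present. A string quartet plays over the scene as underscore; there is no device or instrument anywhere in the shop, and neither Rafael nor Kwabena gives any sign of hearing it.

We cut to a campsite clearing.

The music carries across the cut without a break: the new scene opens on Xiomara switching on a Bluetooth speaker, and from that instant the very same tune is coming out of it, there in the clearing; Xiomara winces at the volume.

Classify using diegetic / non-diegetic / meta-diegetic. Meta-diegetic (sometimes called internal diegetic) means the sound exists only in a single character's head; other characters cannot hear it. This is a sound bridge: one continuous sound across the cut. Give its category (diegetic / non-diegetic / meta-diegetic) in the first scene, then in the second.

non-diegetic, diegetic

Scene one: there's no in-world source anywhere and no character hears it — underscore for the audience only → non-diegetic.
Scene two: once Xiomara turns on a Bluetooth speaker, the music has a real source in the story world and Xiomara reacts to it → diegetic.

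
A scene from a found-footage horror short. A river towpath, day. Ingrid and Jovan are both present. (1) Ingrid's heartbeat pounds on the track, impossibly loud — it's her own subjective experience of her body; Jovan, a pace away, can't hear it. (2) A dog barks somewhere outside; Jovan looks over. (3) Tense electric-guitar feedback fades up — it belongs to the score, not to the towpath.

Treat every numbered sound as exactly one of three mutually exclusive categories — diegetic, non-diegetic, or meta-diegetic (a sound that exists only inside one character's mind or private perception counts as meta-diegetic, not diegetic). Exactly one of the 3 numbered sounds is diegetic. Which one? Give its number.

2

(1) a subjective body sound — Ingrid's private perception, inaudible to Jovan → meta-diegetic.
(2) an in-world source (a dog); characters could hear it → diegetic.
(3) is non-diegetic: nothing in the towpath produces it and the characters don't hear it — pure soundtrack.
Only (2) is diegetic.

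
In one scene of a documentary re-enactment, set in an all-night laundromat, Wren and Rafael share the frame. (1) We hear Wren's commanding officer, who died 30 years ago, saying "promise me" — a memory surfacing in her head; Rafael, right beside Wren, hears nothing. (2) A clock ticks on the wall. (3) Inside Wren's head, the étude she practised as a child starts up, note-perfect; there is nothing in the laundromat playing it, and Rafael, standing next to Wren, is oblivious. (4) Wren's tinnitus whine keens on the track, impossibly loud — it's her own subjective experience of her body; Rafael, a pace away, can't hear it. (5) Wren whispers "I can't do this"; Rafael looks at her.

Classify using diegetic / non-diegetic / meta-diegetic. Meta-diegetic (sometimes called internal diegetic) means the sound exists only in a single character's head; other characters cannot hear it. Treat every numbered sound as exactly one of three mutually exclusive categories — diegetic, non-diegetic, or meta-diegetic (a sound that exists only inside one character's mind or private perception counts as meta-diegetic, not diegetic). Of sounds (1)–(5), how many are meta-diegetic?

(1) a remembered line, private to Wren — not present in the room, not audible to Rafael → meta-diegetic.
(2) is diegetic: a clock is a real object/event in the scene's world.
(3) is meta-diegetic: the music is a memory playing inside Wren's mind alone; no real-world source, Rafael can't hear it.
(4) a subjective body sound — Wren's private perception, inaudible to Rafael → meta-diegetic.
Sound (5): Wren is a character speaking aloud in the scene, so diegetic.
Meta-diegetic: (1), (3), (4) — that's 3.

3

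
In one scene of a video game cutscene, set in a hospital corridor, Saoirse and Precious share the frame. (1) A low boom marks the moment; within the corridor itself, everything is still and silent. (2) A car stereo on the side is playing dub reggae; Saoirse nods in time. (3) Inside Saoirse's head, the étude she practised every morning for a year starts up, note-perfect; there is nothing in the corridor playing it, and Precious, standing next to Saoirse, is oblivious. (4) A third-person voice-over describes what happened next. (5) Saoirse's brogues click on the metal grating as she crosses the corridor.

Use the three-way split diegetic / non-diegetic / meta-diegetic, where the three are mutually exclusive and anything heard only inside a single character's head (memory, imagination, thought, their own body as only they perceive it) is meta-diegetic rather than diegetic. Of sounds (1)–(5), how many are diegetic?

(1) an editorial stinger — it belongs to the cut, not the story world → non-diegetic.
(2) is diegetic: a car stereo is a physical source in the scene and Saoirse reacts to it.
Sound (3): it lives in Saoirse's subjectivity, not in the corridor, so meta-diegetic.
(4) commentary laid over the scene from outside the fiction → non-diegetic.
(5) is diegetic: Saoirse's footsteps are produced in the story world.
So 2 of the 5 are diegetic: (2), (5).

2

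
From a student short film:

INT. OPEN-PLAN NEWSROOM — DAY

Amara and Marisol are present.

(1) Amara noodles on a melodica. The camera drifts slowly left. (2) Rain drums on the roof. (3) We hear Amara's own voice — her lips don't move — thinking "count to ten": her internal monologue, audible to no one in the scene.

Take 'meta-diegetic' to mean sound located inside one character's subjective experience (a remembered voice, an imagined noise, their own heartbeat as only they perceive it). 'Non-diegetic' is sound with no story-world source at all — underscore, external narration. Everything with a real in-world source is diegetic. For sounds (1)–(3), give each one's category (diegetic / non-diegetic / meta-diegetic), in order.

diegetic, diegetic, meta-diegetic

Sound (1): the instrument and the performer are both in the scene, so diegetic.
Sound (2): rain is part of the location's real environment, so diegetic.
(3) is meta-diegetic: Amara's thought-voice: a private mental sound no other character can hear.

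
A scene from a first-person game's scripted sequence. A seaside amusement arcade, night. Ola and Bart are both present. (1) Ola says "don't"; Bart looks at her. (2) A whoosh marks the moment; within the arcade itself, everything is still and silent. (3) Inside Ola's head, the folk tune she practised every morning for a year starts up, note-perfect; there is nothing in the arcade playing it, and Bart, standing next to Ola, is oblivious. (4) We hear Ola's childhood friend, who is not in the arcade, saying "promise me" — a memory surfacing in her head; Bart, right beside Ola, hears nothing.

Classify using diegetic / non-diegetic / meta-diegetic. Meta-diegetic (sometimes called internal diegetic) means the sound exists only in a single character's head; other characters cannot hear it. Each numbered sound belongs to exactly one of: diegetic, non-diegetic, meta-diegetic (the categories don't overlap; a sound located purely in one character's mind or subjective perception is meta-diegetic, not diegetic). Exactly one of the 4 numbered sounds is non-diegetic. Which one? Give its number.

(1) is diegetic: Ola is a character speaking aloud in the scene.
(2) an editorial stinger — it belongs to the cut, not the story world → non-diegetic.
(3) is meta-diegetic: the music is a memory playing inside Ola's mind alone; no real-world source, Bart can't hear it.
Sound (4): it's Ola's recollection rendered as sound; the other character can't hear it, so meta-diegetic.
Only (2) is non-diegetic.

2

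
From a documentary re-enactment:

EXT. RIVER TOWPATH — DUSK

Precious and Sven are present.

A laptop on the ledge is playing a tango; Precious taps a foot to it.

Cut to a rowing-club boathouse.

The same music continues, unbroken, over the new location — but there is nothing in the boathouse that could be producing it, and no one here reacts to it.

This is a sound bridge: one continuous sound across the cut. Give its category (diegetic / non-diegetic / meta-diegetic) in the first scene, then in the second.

Scene one: a laptop is an on-screen source and Precious reacts to it → diegetic.
Scene two: there is no source in the boathouse and no one hears it — it's now underscore → non-diegetic.

diegetic, non-diegetic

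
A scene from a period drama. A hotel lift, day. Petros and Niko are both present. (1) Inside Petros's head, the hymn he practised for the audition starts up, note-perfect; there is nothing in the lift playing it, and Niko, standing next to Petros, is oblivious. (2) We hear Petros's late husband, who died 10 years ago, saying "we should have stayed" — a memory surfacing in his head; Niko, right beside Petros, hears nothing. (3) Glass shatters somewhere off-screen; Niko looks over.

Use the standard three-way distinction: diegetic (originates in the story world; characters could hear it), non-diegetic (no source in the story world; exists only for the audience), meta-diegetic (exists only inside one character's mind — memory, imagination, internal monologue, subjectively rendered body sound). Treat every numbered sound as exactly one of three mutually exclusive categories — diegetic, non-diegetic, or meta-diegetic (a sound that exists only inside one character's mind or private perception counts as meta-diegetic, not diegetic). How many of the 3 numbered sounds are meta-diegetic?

2

Sound (1): remembered music, private to Petros — Niko is oblivious because it isn't in the room, so meta-diegetic.
Sound (2): a remembered line, private to Petros — not present in the room, not audible to Niko, so meta-diegetic.
(3) the sound comes from glass physically present in the location → diegetic.
Meta-diegetic: (1), (2) — that's 2.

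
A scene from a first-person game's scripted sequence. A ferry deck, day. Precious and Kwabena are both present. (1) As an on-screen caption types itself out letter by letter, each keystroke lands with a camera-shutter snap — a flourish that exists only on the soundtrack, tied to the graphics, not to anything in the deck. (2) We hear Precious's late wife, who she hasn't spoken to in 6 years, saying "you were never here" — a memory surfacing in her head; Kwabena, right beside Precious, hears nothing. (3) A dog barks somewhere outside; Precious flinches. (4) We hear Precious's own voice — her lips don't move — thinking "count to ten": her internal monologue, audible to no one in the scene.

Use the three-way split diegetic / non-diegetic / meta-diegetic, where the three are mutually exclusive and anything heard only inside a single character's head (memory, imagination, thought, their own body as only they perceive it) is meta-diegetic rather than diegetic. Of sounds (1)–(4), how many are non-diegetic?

1

(1) it accompanies on-screen graphics, not anything inside the story world → non-diegetic.
(2) is meta-diegetic: it's Precious's recollection rendered as sound; the other character can't hear it.
(3) is diegetic: a dog is a real object/event in the scene's world.
Sound (4): Precious's thought-voice: a private mental sound no other character can hear, so meta-diegetic.
So 1 of the 4 is non-diegetic: (1).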